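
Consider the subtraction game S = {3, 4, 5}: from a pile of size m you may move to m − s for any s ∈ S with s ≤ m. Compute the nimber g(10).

0

Build the Grundy sequence with g(k) = mex{g(k−s) : s ∈ {3, 4, 5}, s ≤ k}:
g(0) = mex{} = 0
g(1) = mex{} = 0
g(2) = mex{} = 0
g(3) = mex{0} = 1
g(4) = mex{0} = 1
g(5) = mex{0} = 1
g(6) = mex{0,1} = 2
g(7) = mex{0,1} = 2
g(8) = mex{1} = 0
g(9) = mex{1,2} = 0
g(10) = mex{1,2} = 0
So g(10) = 0.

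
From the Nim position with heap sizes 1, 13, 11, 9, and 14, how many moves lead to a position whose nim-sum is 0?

0

Bitwise XOR of the heap sizes:
  0001  (1)
  1101  (13)
  1011  (11)
  1001  (9)
  1110  (14)
  ----
  0000  (0)
The nim-sum is already 0, so every move leaves a nonzero nim-sum — there are no winning moves.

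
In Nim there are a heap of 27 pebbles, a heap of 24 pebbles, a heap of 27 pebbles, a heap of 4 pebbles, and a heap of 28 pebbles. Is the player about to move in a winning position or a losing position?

Losing position

Write each in binary and XOR column by column:
  11011  (27)
  11000  (24)
  11011  (27)
  00100  (4)
  11100  (28)
  -----
  00000  (0)
The nim-sum is 0, so this is a P-position: the player to move is in a losing position under optimal play.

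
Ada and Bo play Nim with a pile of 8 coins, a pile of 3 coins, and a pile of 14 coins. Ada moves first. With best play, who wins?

Bitwise XOR of the heap sizes:
  1000  (8)
  0011  (3)
  1110  (14)
  ----
  0101  (5)
The nim-sum is 5 ≠ 0, so this is an N-position: the player to move can win; Ada has a winning move.

Ada wins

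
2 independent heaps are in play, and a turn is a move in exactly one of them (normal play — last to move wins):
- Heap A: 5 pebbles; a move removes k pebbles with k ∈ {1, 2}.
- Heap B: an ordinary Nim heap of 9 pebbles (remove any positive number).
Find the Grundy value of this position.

11

Build the Grundy sequence for heap A with g(k) = mex{g(k−s) : s ∈ {1, 2}, s ≤ k}:
k:     0  1  2  3  4  5
g(k):  0  1  2  0  1  2
So g(5) = 2.
Heap B is a plain Nim heap of size 9, so its Grundy value is 9.
The value of a disjunctive sum is the nim-sum of the parts.
Combined value = 2 ⊕ 9 = 11.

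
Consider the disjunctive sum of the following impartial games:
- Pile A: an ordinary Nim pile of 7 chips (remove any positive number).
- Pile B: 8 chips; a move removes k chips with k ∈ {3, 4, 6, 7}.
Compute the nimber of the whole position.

Pile A is a plain Nim pile of size 7, so its Grundy value is 7.
For pile B, compute g(0), g(1), … with moves {3, 4, 6, 7}:
g(0) = mex{} = 0
g(1) = mex{} = 0
g(2) = mex{} = 0
g(3) = mex{0} = 1
g(4) = mex{0} = 1
g(5) = mex{0} = 1
g(6) = mex{0,1} = 2
g(7) = mex{0,1} = 2
g(8) = mex{0,1} = 2
So g(8) = 2.
By the Sprague-Grundy theorem, the Grundy value of a sum of independent games is the XOR of the component values.
Combined value = 7 XOR 2 = 5.

5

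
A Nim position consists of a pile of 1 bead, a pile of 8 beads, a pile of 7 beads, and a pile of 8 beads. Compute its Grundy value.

6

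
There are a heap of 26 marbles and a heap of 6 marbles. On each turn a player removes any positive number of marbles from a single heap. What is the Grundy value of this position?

28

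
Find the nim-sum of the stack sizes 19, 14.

In binary:
  10011  (19)
  01110  (14)
  -----
  11101  (29)

29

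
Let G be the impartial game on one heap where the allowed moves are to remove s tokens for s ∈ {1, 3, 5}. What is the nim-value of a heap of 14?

Grundy values for subtraction set {1, 3, 5}:
g(0) = mex{} = 0
g(1) = mex{0} = 1
g(2) = mex{1} = 0
g(3) = mex{0} = 1
g(4) = mex{1} = 0
g(5) = mex{0} = 1
g(6) = mex{1} = 0
g(7) = mex{0} = 1
g(8) = mex{1} = 0
g(9) = mex{0} = 1
g(10) = mex{1} = 0
g(11) = mex{0} = 1
g(12) = mex{1} = 0
g(13) = mex{0} = 1
g(14) = mex{1} = 0
So g(14) = 0.

0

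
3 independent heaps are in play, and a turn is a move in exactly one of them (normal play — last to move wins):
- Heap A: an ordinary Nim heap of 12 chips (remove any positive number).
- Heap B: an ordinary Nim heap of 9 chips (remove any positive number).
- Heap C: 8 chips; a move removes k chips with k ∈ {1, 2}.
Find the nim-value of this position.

Heap A is a plain Nim heap of size 12, so its Grundy value is 12.
Heap B is a plain Nim heap of size 9, so its Grundy value is 9.
Grundy values for heap C (subtraction set {1, 2}):
k:     0  1  2  3  4  5  6  7  8
g(k):  0  1  2  0  1  2  0  1  2
So g(8) = 2.
By the Sprague-Grundy theorem, the Grundy value of a sum of independent games is the XOR of the component values.
Combined value = 12 ⊕ 9 ⊕ 2 = 7.

7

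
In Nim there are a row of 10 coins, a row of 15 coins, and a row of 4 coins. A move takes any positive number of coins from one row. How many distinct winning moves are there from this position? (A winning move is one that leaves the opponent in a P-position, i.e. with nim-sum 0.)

1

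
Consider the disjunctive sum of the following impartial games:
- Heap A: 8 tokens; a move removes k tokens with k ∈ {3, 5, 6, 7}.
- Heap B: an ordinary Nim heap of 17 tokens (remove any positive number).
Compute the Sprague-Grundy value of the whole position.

Build the Grundy sequence for heap A with g(k) = mex{g(k−s) : s ∈ {3, 5, 6, 7}, s ≤ k}:
k:     0  1  2  3  4  5  6  7  8
g(k):  0  0  0  1  1  1  2  2  2
So g(8) = 2.
Heap B is a plain Nim heap of size 17, so its Grundy value is 17.
By the Sprague-Grundy theorem, the Grundy value of a sum of independent games is the XOR of the component values.
Combined value = 2 XOR 17 = 19.

19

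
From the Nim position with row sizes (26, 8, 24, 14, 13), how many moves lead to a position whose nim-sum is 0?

Compute the nim-sum pairwise:
26 ^ 8 = 18
18 ^ 24 = 10
10 ^ 14 = 4
4 ^ 13 = 9
The overall nim-sum is X = 9. A row of size p has a winning move iff p XOR X < p (reduce it to p XOR X).
  26: 26 XOR 9 = 19 < 26 — winning move (to 19).
  8: 8 XOR 9 = 1 < 8 — winning move (to 1).
  24: 24 XOR 9 = 17 < 24 — winning move (to 17).
  14: 14 XOR 9 = 7 < 14 — winning move (to 7).
  13: 13 XOR 9 = 4 < 13 — winning move (to 4).
That gives 5 winning moves.

5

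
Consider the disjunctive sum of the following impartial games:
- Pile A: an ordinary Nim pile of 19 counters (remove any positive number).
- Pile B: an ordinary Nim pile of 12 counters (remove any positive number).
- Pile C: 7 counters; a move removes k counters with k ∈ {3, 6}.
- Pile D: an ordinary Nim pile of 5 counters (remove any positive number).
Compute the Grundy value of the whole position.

Pile A is a plain Nim pile of size 19, so its Grundy value is 19.
Pile B is a plain Nim pile of size 12, so its Grundy value is 12.
For pile C, compute g(0), g(1), … with moves {3, 6}:
k:     0  1  2  3  4  5  6  7
g(k):  0  0  0  1  1  1  2  2
So g(7) = 2.
Pile D is a plain Nim pile of size 5, so its Grundy value is 5.
The value of a disjunctive sum is the nim-sum of the parts.
Combined value = 19 ⊕ 12 ⊕ 2 ⊕ 5 = 24.

24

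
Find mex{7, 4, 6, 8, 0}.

1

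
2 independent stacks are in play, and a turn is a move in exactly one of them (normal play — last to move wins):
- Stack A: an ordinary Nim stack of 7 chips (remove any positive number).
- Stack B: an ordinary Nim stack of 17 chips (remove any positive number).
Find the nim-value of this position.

Stack A is a plain Nim stack of size 7, so its Grundy value is 7.
Stack B is a plain Nim stack of size 17, so its Grundy value is 17.
The value of a disjunctive sum is the nim-sum of the parts.
Combined value = 7 XOR 17 = 22.

22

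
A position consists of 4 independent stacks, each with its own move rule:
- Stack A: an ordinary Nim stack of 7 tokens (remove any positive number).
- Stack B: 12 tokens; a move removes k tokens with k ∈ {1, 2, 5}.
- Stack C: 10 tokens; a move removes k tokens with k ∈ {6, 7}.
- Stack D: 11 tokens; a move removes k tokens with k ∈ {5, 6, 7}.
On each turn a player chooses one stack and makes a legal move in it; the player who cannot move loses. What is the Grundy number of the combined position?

Stack A is a plain Nim stack of size 7, so its Grundy value is 7.
For stack B, compute g(0), g(1), … with moves {1, 2, 5}:
g(0) = mex{} = 0
g(1) = mex{0} = 1
g(2) = mex{0,1} = 2
g(3) = mex{1,2} = 0
g(4) = mex{0,2} = 1
g(5) = mex{0,1} = 2
g(6) = mex{1,2} = 0
g(7) = mex{0,2} = 1
g(8) = mex{0,1} = 2
g(9) = mex{1,2} = 0
g(10) = mex{0,2} = 1
g(11) = mex{0,1} = 2
g(12) = mex{1,2} = 0
So g(12) = 0.
For stack C, compute g(0), g(1), … with moves {6, 7}:
g(0) = mex{} = 0
g(1) = mex{} = 0
g(2) = mex{} = 0
g(3) = mex{} = 0
g(4) = mex{} = 0
g(5) = mex{} = 0
g(6) = mex{0} = 1
g(7) = mex{0} = 1
g(8) = mex{0} = 1
g(9) = mex{0} = 1
g(10) = mex{0} = 1
So g(10) = 1.
Build the Grundy sequence for stack D with g(k) = mex{g(k−s) : s ∈ {5, 6, 7}, s ≤ k}:
g(0) = mex{} = 0
g(1) = mex{} = 0
g(2) = mex{} = 0
g(3) = mex{} = 0
g(4) = mex{} = 0
g(5) = mex{0} = 1
g(6) = mex{0} = 1
g(7) = mex{0} = 1
g(8) = mex{0} = 1
g(9) = mex{0} = 1
g(10) = mex{0,1} = 2
g(11) = mex{0,1} = 2
So g(11) = 2.
By the Sprague-Grundy theorem, the Grundy value of a sum of independent games is the XOR of the component values.
Combined value = 7 XOR 0 XOR 1 XOR 2 = 4.

4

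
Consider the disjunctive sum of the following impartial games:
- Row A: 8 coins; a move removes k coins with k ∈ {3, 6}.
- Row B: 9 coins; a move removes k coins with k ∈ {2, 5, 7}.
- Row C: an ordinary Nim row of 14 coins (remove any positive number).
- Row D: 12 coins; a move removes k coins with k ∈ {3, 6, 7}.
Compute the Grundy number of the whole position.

Grundy values for row A (subtraction set {3, 6}):
k:     0  1  2  3  4  5  6  7  8
g(k):  0  0  0  1  1  1  2  2  2
So g(8) = 2.
For row B, compute g(0), g(1), … with moves {2, 5, 7}:
k:     0  1  2  3  4  5  6  7  8  9
g(k):  0  0  1  1  0  2  1  3  2  2
So g(9) = 2.
Row C is a plain Nim row of size 14, so its Grundy value is 14.
For row D, compute g(0), g(1), … with moves {3, 6, 7}:
g(0) = mex{} = 0
g(1) = mex{} = 0
g(2) = mex{} = 0
g(3) = mex{0} = 1
g(4) = mex{0} = 1
g(5) = mex{0} = 1
g(6) = mex{0,1} = 2
g(7) = mex{0,1} = 2
g(8) = mex{0,1} = 2
g(9) = mex{0,1,2} = 3
g(10) = mex{1,2} = 0
g(11) = mex{1,2} = 0
g(12) = mex{1,2,3} = 0
So g(12) = 0.
The value of a disjunctive sum is the nim-sum of the parts.
Combined value = 2 ⊕ 2 ⊕ 14 ⊕ 0 = 14.

14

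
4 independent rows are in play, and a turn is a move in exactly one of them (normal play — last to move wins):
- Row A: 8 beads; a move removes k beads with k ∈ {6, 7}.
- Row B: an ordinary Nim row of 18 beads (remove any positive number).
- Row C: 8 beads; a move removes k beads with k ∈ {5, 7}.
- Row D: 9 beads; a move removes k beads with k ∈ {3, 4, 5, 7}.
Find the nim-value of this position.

17

Build the Grundy sequence for row A with g(k) = mex{g(k−s) : s ∈ {6, 7}, s ≤ k}:
g(0) = mex{} = 0
g(1) = mex{} = 0
g(2) = mex{} = 0
g(3) = mex{} = 0
g(4) = mex{} = 0
g(5) = mex{} = 0
g(6) = mex{0} = 1
g(7) = mex{0} = 1
g(8) = mex{0} = 1
So g(8) = 1.
Row B is a plain Nim row of size 18, so its Grundy value is 18.
For row C, compute g(0), g(1), … with moves {5, 7}:
g(0) = mex{} = 0
g(1) = mex{} = 0
g(2) = mex{} = 0
g(3) = mex{} = 0
g(4) = mex{} = 0
g(5) = mex{0} = 1
g(6) = mex{0} = 1
g(7) = mex{0} = 1
g(8) = mex{0} = 1
So g(8) = 1.
For row D, compute g(0), g(1), … with moves {3, 4, 5, 7}:
k:     0  1  2  3  4  5  6  7  8  9
g(k):  0  0  0  1  1  1  2  2  2  3
So g(9) = 3.
By the Sprague-Grundy theorem, the Grundy value of a sum of independent games is the XOR of the component values.
Combined value = 1 ⊕ 18 ⊕ 1 ⊕ 3 = 17.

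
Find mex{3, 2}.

0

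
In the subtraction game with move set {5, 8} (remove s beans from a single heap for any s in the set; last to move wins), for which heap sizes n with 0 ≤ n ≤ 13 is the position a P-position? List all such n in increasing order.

0, 1, 2, 3, 4, 13

Grundy values for subtraction set {5, 8}:
g(0) = mex{} = 0
g(1) = mex{} = 0
g(2) = mex{} = 0
g(3) = mex{} = 0
g(4) = mex{} = 0
g(5) = mex{0} = 1
g(6) = mex{0} = 1
g(7) = mex{0} = 1
g(8) = mex{0} = 1
g(9) = mex{0} = 1
g(10) = mex{0,1} = 2
g(11) = mex{0,1} = 2
g(12) = mex{0,1} = 2
g(13) = mex{1} = 0
The P-positions (g = 0) in 0..13 are 0, 1, 2, 3, 4, 13.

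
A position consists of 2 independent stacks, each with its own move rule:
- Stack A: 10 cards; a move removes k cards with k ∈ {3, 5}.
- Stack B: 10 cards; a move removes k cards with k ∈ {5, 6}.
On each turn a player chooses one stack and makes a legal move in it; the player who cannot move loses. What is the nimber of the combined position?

2

Grundy values for stack A (subtraction set {3, 5}):
g(0) = mex{} = 0
g(1) = mex{} = 0
g(2) = mex{} = 0
g(3) = mex{0} = 1
g(4) = mex{0} = 1
g(5) = mex{0} = 1
g(6) = mex{0,1} = 2
g(7) = mex{0,1} = 2
g(8) = mex{1} = 0
g(9) = mex{1,2} = 0
g(10) = mex{1,2} = 0
So g(10) = 0.
Grundy values for stack B (subtraction set {5, 6}):
k:     0  1  2  3  4  5  6  7  8  9 10
g(k):  0  0  0  0  0  1  1  1  1  1  2
So g(10) = 2.
The value of a disjunctive sum is the nim-sum of the parts.
Combined value = 0 XOR 2 = 2.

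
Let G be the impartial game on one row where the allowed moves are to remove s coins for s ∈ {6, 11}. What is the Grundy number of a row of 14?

2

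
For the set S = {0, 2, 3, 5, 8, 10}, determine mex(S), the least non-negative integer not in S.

1

0 is in the set but 1 is not, so the mex is 1.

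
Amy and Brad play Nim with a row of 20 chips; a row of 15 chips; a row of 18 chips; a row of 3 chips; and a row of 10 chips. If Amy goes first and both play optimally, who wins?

Nim-sum: 20 ^ 15 ^ 18 ^ 3 ^ 10 = 0.
The nim-sum is 0, so this is a P-position: the player to move is in a losing position under optimal play; Amy is about to move from it and so loses — Brad wins.

Brad wins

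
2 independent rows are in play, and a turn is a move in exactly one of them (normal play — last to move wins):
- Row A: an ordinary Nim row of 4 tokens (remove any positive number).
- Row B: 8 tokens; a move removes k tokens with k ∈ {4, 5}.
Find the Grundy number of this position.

6

Row A is a plain Nim row of size 4, so its Grundy value is 4.
For row B, compute g(0), g(1), … with moves {4, 5}:
k:     0  1  2  3  4  5  6  7  8
g(k):  0  0  0  0  1  1  1  1  2
So g(8) = 2.
By the Sprague-Grundy theorem, the Grundy value of a sum of independent games is the XOR of the component values.
Combined value = 4 XOR 2 = 6.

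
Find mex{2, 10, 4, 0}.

0 is in the set but 1 is not, so the mex is 1.

1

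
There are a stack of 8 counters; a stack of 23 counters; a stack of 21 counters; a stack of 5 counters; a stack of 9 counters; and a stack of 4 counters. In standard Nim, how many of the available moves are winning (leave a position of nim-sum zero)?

1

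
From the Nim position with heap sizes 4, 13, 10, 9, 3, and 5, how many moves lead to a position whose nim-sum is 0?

Compute the nim-sum pairwise:
4 XOR 13 = 9
9 XOR 10 = 3
3 XOR 9 = 10
10 XOR 3 = 9
9 XOR 5 = 12
The overall nim-sum is X = 12. A heap of size p has a winning move iff p XOR X < p (reduce it to p XOR X).
  4: 4 XOR 12 = 8 ≥ 4 — no move.
  13: 13 XOR 12 = 1 < 13 — winning move (to 1).
  10: 10 XOR 12 = 6 < 10 — winning move (to 6).
  9: 9 XOR 12 = 5 < 9 — winning move (to 5).
  3: 3 XOR 12 = 15 ≥ 3 — no move.
  5: 5 XOR 12 = 9 ≥ 5 — no move.
That gives 3 winning moves.

3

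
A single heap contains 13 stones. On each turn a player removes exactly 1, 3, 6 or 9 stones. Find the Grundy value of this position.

Grundy values for subtraction set {1, 3, 6, 9}:
g(0) = mex{} = 0
g(1) = mex{0} = 1
g(2) = mex{1} = 0
g(3) = mex{0} = 1
g(4) = mex{1} = 0
g(5) = mex{0} = 1
g(6) = mex{0,1} = 2
g(7) = mex{0,1,2} = 3
g(8) = mex{0,1,3} = 2
g(9) = mex{0,1,2} = 3
g(10) = mex{0,1,3} = 2
g(11) = mex{0,1,2} = 3
g(12) = mex{1,2,3} = 0
g(13) = mex{0,2,3} = 1
So g(13) = 1.

1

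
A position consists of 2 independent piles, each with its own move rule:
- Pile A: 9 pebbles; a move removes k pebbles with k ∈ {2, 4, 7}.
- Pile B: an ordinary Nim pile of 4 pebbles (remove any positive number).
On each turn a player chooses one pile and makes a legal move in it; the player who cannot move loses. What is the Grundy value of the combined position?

4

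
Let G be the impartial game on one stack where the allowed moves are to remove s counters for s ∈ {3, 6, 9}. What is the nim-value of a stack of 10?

3

Compute g(0), g(1), … for moves {3, 6, 9}:
k:     0  1  2  3  4  5  6  7  8  9 10
g(k):  0  0  0  1  1  1  2  2  2  3  3
So g(10) = 3.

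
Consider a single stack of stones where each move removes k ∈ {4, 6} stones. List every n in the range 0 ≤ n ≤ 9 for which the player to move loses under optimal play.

0, 1, 2, 3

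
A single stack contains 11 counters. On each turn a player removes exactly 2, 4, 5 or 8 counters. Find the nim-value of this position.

Compute g(0), g(1), … for moves {2, 4, 5, 8}:
g(0) = mex{} = 0
g(1) = mex{} = 0
g(2) = mex{0} = 1
g(3) = mex{0} = 1
g(4) = mex{0,1} = 2
g(5) = mex{0,1} = 2
g(6) = mex{0,1,2} = 3
g(7) = mex{1,2} = 0
g(8) = mex{0,1,2,3} = 4
g(9) = mex{0,2} = 1
g(10) = mex{1,2,3,4} = 0
g(11) = mex{0,1,3} = 2
So g(11) = 2.

2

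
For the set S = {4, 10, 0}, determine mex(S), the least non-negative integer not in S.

1

0 is in the set but 1 is not, so the mex is 1.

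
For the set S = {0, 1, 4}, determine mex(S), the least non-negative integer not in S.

2

The values 0, 1 are all present; 2 is the first non-negative integer missing from the set.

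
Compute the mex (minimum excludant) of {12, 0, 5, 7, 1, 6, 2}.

3

The values 0, 1, 2 are all present; 3 is the first non-negative integer missing from the set.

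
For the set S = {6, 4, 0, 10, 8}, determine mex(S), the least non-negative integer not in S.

0 is in the set but 1 is not, so the mex is 1.

1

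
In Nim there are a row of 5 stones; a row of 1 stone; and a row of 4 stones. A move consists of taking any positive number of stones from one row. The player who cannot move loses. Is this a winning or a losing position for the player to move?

Losing position

Write each in binary and XOR column by column:
  101  (5)
  001  (1)
  100  (4)
  ---
  000  (0)
The nim-sum is 0, so this is a P-position: the player to move is in a losing position under optimal play.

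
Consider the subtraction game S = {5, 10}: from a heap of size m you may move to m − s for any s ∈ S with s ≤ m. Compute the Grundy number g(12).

2

Grundy values for subtraction set {5, 10}:
k:     0  1  2  3  4  5  6  7  8  9 10 11 12
g(k):  0  0  0  0  0  1  1  1  1  1  2  2  2
So g(12) = 2.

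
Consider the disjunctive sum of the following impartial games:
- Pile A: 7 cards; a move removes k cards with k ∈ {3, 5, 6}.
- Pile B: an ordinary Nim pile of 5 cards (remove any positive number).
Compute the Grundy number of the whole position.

7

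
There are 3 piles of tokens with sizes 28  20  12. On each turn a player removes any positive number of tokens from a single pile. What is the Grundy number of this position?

Compute the nim-sum pairwise:
28 XOR 20 = 8
8 XOR 12 = 4

4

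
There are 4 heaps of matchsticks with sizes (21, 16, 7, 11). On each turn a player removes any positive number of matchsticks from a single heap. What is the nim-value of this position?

Compute the nim-sum pairwise:
21 ^ 16 = 5
5 ^ 7 = 2
2 ^ 11 = 9

9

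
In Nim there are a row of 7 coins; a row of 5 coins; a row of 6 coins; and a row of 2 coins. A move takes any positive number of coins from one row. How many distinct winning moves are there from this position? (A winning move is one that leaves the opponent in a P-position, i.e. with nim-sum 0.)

Compute the nim-sum pairwise:
7 XOR 5 = 2
2 XOR 6 = 4
4 XOR 2 = 6
The overall nim-sum is X = 6. A row of size p has a winning move iff p XOR X < p (reduce it to p XOR X).
  7: 7 XOR 6 = 1 < 7 — winning move (to 1).
  5: 5 XOR 6 = 3 < 5 — winning move (to 3).
  6: 6 XOR 6 = 0 < 6 — winning move (to 0).
  2: 2 XOR 6 = 4 ≥ 2 — no move.
That gives 3 winning moves.

3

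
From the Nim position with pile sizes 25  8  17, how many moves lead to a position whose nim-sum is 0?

Write each in binary and XOR column by column:
  11001  (25)
  01000  (8)
  10001  (17)
  -----
  00000  (0)
The nim-sum is already 0, so every move leaves a nonzero nim-sum — there are no winning moves.

0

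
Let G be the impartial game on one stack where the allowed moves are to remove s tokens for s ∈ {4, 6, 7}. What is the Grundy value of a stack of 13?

0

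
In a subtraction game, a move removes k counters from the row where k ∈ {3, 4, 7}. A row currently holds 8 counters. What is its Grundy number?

2

Build the Grundy sequence with g(k) = mex{g(k−s) : s ∈ {3, 4, 7}, s ≤ k}:
g(0) = mex{} = 0
g(1) = mex{} = 0
g(2) = mex{} = 0
g(3) = mex{0} = 1
g(4) = mex{0} = 1
g(5) = mex{0} = 1
g(6) = mex{0,1} = 2
g(7) = mex{0,1} = 2
g(8) = mex{0,1} = 2
So g(8) = 2.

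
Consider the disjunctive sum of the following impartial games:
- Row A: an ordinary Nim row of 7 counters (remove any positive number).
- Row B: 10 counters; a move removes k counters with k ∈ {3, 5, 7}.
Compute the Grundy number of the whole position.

Row A is a plain Nim row of size 7, so its Grundy value is 7.
Build the Grundy sequence for row B with g(k) = mex{g(k−s) : s ∈ {3, 5, 7}, s ≤ k}:
g(0) = mex{} = 0
g(1) = mex{} = 0
g(2) = mex{} = 0
g(3) = mex{0} = 1
g(4) = mex{0} = 1
g(5) = mex{0} = 1
g(6) = mex{0,1} = 2
g(7) = mex{0,1} = 2
g(8) = mex{0,1} = 2
g(9) = mex{0,1,2} = 3
g(10) = mex{1,2} = 0
So g(10) = 0.
The value of a disjunctive sum is the nim-sum of the parts.
Combined value = 7 ⊕ 0 = 7.

7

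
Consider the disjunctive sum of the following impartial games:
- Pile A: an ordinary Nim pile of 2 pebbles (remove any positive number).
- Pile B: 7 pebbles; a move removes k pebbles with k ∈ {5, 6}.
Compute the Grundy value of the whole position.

3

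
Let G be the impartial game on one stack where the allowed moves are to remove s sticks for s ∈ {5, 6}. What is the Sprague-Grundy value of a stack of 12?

0

Compute g(0), g(1), … for moves {5, 6}:
k:     0  1  2  3  4  5  6  7  8  9 10 11 12
g(k):  0  0  0  0  0  1  1  1  1  1  2  0  0
So g(12) = 0.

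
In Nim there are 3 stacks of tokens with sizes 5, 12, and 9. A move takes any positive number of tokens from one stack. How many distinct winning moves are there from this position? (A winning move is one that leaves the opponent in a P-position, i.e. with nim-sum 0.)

Compute the nim-sum pairwise:
5 ^ 12 = 9
9 ^ 9 = 0
The nim-sum is already 0, so every move leaves a nonzero nim-sum — there are no winning moves.

0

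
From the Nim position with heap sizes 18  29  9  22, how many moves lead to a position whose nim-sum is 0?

3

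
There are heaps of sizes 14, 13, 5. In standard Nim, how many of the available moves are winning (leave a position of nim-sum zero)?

3

Compute the nim-sum pairwise:
14 XOR 13 = 3
3 XOR 5 = 6
The overall nim-sum is X = 6. A heap of size p has a winning move iff p XOR X < p (reduce it to p XOR X).
  14: 14 XOR 6 = 8 < 14 — winning move (to 8).
  13: 13 XOR 6 = 11 < 13 — winning move (to 11).
  5: 5 XOR 6 = 3 < 5 — winning move (to 3).
That gives 3 winning moves.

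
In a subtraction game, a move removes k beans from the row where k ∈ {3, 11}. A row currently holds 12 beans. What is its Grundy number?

2

Grundy values for subtraction set {3, 11}:
g(0) = mex{} = 0
g(1) = mex{} = 0
g(2) = mex{} = 0
g(3) = mex{0} = 1
g(4) = mex{0} = 1
g(5) = mex{0} = 1
g(6) = mex{1} = 0
g(7) = mex{1} = 0
g(8) = mex{1} = 0
g(9) = mex{0} = 1
g(10) = mex{0} = 1
g(11) = mex{0} = 1
g(12) = mex{0,1} = 2
So g(12) = 2.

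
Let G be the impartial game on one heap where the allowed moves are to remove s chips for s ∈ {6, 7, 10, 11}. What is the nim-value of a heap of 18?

0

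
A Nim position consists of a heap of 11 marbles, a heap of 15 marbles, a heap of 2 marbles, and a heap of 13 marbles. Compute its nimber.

Compute the nim-sum pairwise:
11 ⊕ 15 = 4
4 ⊕ 2 = 6
6 ⊕ 13 = 11

11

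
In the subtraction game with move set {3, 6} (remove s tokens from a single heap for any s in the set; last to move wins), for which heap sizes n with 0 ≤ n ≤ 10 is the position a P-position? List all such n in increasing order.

0, 1, 2, 9, 10

Build the Grundy sequence with g(k) = mex{g(k−s) : s ∈ {3, 6}, s ≤ k}:
k:     0  1  2  3  4  5  6  7  8  9 10
g(k):  0  0  0  1  1  1  2  2  2  0  0
The P-positions (g = 0) in 0..10 are 0, 1, 2, 9, 10.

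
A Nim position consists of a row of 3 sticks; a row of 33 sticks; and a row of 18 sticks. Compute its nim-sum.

48

Compute the nim-sum pairwise:
3 XOR 33 = 34
34 XOR 18 = 48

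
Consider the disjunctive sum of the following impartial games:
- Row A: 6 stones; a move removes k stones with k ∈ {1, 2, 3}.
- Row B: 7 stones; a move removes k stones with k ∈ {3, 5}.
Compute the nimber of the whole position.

0

Grundy values for row A (subtraction set {1, 2, 3}):
g(0) = mex{} = 0
g(1) = mex{0} = 1
g(2) = mex{0,1} = 2
g(3) = mex{0,1,2} = 3
g(4) = mex{1,2,3} = 0
g(5) = mex{0,2,3} = 1
g(6) = mex{0,1,3} = 2
So g(6) = 2.
For row B, compute g(0), g(1), … with moves {3, 5}:
k:     0  1  2  3  4  5  6  7
g(k):  0  0  0  1  1  1  2  2
So g(7) = 2.
By the Sprague-Grundy theorem, the Grundy value of a sum of independent games is the XOR of the component values.
Combined value = 2 ⊕ 2 = 0.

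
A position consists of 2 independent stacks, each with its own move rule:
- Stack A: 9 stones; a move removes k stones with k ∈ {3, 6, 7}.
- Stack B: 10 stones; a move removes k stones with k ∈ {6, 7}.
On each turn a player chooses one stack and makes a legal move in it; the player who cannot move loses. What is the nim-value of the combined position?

2

Build the Grundy sequence for stack A with g(k) = mex{g(k−s) : s ∈ {3, 6, 7}, s ≤ k}:
g(0) = mex{} = 0
g(1) = mex{} = 0
g(2) = mex{} = 0
g(3) = mex{0} = 1
g(4) = mex{0} = 1
g(5) = mex{0} = 1
g(6) = mex{0,1} = 2
g(7) = mex{0,1} = 2
g(8) = mex{0,1} = 2
g(9) = mex{0,1,2} = 3
So g(9) = 3.
Grundy values for stack B (subtraction set {6, 7}):
g(0) = mex{} = 0
g(1) = mex{} = 0
g(2) = mex{} = 0
g(3) = mex{} = 0
g(4) = mex{} = 0
g(5) = mex{} = 0
g(6) = mex{0} = 1
g(7) = mex{0} = 1
g(8) = mex{0} = 1
g(9) = mex{0} = 1
g(10) = mex{0} = 1
So g(10) = 1.
The value of a disjunctive sum is the nim-sum of the parts.
Combined value = 3 ⊕ 1 = 2.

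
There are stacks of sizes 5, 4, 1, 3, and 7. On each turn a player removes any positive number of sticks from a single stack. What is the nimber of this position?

4

Bitwise XOR of the heap sizes:
  101  (5)
  100  (4)
  001  (1)
  011  (3)
  111  (7)
  ---
  100  (4)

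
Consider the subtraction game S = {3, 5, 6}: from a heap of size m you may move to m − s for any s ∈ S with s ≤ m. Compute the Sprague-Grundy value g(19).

0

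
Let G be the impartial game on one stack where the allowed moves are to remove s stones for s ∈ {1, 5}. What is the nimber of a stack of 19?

1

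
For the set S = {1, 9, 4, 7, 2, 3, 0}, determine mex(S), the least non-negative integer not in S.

The values 0, 1, 2, 3, 4 are all present; 5 is the first non-negative integer missing from the set.

5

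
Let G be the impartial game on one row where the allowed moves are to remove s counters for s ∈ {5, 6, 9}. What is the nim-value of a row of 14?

Compute g(0), g(1), … for moves {5, 6, 9}:
k:     0  1  2  3  4  5  6  7  8  9 10 11 12 13 14
g(k):  0  0  0  0  0  1  1  1  1  1  2  2  2  2  0
So g(14) = 0.

0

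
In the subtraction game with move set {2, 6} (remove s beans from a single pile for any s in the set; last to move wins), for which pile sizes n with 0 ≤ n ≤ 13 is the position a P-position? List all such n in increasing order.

0, 1, 4, 5, 8, 9, 12, 13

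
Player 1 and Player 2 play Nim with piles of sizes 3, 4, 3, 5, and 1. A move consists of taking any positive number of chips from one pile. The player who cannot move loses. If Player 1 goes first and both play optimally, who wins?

Player 2 wins

Nim-sum: 3 ⊕ 4 ⊕ 3 ⊕ 5 ⊕ 1 = 0.
The nim-sum is 0, so this is a P-position: the player to move is in a losing position under optimal play; Player 1 is about to move from it and so loses — Player 2 wins.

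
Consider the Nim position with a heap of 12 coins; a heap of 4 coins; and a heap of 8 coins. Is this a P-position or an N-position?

P-position

Bitwise XOR of the heap sizes:
  1100  (12)
  0100  (4)
  1000  (8)
  ----
  0000  (0)
The nim-sum is 0, so this is a P-position: the player to move is in a losing position under optimal play.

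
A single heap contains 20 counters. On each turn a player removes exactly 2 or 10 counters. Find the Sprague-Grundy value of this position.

Grundy values for subtraction set {2, 10}:
k:     0  1  2  3  4  5  6  7  8  9 10 11 12 13 14 15 16 17 18 19 20
g(k):  0  0  1  1  0  0  1  1  0  0  1  1  0  0  1  1  0  0  1  1  0
So g(20) = 0.

0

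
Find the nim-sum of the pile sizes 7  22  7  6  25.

Compute the nim-sum pairwise:
7 XOR 22 = 17
17 XOR 7 = 22
22 XOR 6 = 16
16 XOR 25 = 9

9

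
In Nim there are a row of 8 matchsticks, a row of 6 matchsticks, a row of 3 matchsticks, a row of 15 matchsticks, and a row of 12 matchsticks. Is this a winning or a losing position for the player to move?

Winning position

Nim-sum: 8 ⊕ 6 ⊕ 3 ⊕ 15 ⊕ 12 = 14.
The nim-sum is 14 ≠ 0, so this is an N-position: the player to move can win.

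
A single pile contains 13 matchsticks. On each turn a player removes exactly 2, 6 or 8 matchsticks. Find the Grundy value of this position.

Grundy values for subtraction set {2, 6, 8}:
g(0) = mex{} = 0
g(1) = mex{} = 0
g(2) = mex{0} = 1
g(3) = mex{0} = 1
g(4) = mex{1} = 0
g(5) = mex{1} = 0
g(6) = mex{0} = 1
g(7) = mex{0} = 1
g(8) = mex{0,1} = 2
g(9) = mex{0,1} = 2
g(10) = mex{0,1,2} = 3
g(11) = mex{0,1,2} = 3
g(12) = mex{0,1,3} = 2
g(13) = mex{0,1,3} = 2
So g(13) = 2.

2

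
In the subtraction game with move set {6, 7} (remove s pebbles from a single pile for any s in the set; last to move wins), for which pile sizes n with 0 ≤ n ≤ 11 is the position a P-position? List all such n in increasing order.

Grundy values for subtraction set {6, 7}:
g(0) = mex{} = 0
g(1) = mex{} = 0
g(2) = mex{} = 0
g(3) = mex{} = 0
g(4) = mex{} = 0
g(5) = mex{} = 0
g(6) = mex{0} = 1
g(7) = mex{0} = 1
g(8) = mex{0} = 1
g(9) = mex{0} = 1
g(10) = mex{0} = 1
g(11) = mex{0} = 1
The P-positions (g = 0) in 0..11 are 0, 1, 2, 3, 4, 5.

0, 1, 2, 3, 4, 5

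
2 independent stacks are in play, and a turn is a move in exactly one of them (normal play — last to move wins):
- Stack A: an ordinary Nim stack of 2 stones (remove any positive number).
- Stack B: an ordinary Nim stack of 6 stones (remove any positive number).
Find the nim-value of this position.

4

Stack A is a plain Nim stack of size 2, so its Grundy value is 2.
Stack B is a plain Nim stack of size 6, so its Grundy value is 6.
By the Sprague-Grundy theorem, the Grundy value of a sum of independent games is the XOR of the component values.
Combined value = 2 ⊕ 6 = 4.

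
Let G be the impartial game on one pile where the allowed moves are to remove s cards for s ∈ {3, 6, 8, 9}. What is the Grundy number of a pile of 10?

3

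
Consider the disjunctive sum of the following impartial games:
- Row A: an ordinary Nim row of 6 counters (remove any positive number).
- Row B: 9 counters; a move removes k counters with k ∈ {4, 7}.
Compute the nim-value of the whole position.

Row A is a plain Nim row of size 6, so its Grundy value is 6.
Grundy values for row B (subtraction set {4, 7}):
k:     0  1  2  3  4  5  6  7  8  9
g(k):  0  0  0  0  1  1  1  1  2  2
So g(9) = 2.
By the Sprague-Grundy theorem, the Grundy value of a sum of independent games is the XOR of the component values.
Combined value = 6 ⊕ 2 = 4.

4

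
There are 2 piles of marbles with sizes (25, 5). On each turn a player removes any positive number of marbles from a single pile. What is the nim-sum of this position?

28

Compute the nim-sum pairwise:
25 ^ 5 = 28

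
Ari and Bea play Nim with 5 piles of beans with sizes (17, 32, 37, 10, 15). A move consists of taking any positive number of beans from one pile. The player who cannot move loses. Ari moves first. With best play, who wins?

Bitwise XOR of the heap sizes:
  010001  (17)
  100000  (32)
  100101  (37)
  001010  (10)
  001111  (15)
  ------
  010001  (17)
The nim-sum is 17 ≠ 0, so this is an N-position: the player to move can win; Ari has a winning move.

Ari wins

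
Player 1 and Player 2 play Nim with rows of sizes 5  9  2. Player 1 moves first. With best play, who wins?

Nim-sum: 5 XOR 9 XOR 2 = 14.
The nim-sum is 14 ≠ 0, so this is an N-position: the player to move can win; Player 1 has a winning move.

Player 1 wins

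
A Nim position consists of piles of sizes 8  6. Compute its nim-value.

Compute the nim-sum pairwise:
8 XOR 6 = 14

14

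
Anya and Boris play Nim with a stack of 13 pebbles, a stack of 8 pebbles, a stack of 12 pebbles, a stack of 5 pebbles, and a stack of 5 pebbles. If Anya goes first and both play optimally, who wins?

In binary:
  1101  (13)
  1000  (8)
  1100  (12)
  0101  (5)
  0101  (5)
  ----
  1001  (9)
The nim-sum is 9 ≠ 0, so this is an N-position: the player to move can win; Anya has a winning move.

Anya wins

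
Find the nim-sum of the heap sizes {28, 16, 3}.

15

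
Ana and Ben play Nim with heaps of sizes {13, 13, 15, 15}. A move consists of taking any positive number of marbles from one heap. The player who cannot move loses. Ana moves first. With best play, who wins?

Ben wins

Compute the nim-sum pairwise:
13 ⊕ 13 = 0
0 ⊕ 15 = 15
15 ⊕ 15 = 0
The nim-sum is 0, so this is a P-position: the player to move is in a losing position under optimal play; Ana is about to move from it and so loses — Ben wins.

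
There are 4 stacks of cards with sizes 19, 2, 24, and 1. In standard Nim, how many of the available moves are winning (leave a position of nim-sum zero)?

1

Nim-sum: 19 ^ 2 ^ 24 ^ 1 = 8.
The overall nim-sum is X = 8. A stack of size p has a winning move iff p XOR X < p (reduce it to p XOR X).
  19: 19 XOR 8 = 27 ≥ 19 — no move.
  2: 2 XOR 8 = 10 ≥ 2 — no move.
  24: 24 XOR 8 = 16 < 24 — winning move (to 16).
  1: 1 XOR 8 = 9 ≥ 1 — no move.
That gives 1 winning move.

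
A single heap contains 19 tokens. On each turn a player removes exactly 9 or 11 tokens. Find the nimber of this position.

2

Compute g(0), g(1), … for moves {9, 11}:
k:     0  1  2  3  4  5  6  7  8  9 10 11 12 13 14 15 16 17 18 19
g(k):  0  0  0  0  0  0  0  0  0  1  1  1  1  1  1  1  1  1  2  2
So g(19) = 2.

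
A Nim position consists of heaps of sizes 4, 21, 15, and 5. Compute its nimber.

In binary:
  00100  (4)
  10101  (21)
  01111  (15)
  00101  (5)
  -----
  11011  (27)

27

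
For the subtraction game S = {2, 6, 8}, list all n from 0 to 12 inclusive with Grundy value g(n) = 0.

Compute g(0), g(1), … for moves {2, 6, 8}:
k:     0  1  2  3  4  5  6  7  8  9 10 11 12
g(k):  0  0  1  1  0  0  1  1  2  2  3  3  2
The P-positions (g = 0) in 0..12 are 0, 1, 4, 5.

0, 1, 4, 5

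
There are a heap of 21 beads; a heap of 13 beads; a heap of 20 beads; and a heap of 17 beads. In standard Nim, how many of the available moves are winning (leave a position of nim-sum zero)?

Write each in binary and XOR column by column:
  10101  (21)
  01101  (13)
  10100  (20)
  10001  (17)
  -----
  11101  (29)
The overall nim-sum is X = 29. A heap of size p has a winning move iff p XOR X < p (reduce it to p XOR X).
  21: 21 XOR 29 = 8 < 21 — winning move (to 8).
  13: 13 XOR 29 = 16 ≥ 13 — no move.
  20: 20 XOR 29 = 9 < 20 — winning move (to 9).
  17: 17 XOR 29 = 12 < 17 — winning move (to 12).
That gives 3 winning moves.

3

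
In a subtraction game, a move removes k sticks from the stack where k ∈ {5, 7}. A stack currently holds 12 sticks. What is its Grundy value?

Compute g(0), g(1), … for moves {5, 7}:
g(0) = mex{} = 0
g(1) = mex{} = 0
g(2) = mex{} = 0
g(3) = mex{} = 0
g(4) = mex{} = 0
g(5) = mex{0} = 1
g(6) = mex{0} = 1
g(7) = mex{0} = 1
g(8) = mex{0} = 1
g(9) = mex{0} = 1
g(10) = mex{0,1} = 2
g(11) = mex{0,1} = 2
g(12) = mex{1} = 0
So g(12) = 0.

0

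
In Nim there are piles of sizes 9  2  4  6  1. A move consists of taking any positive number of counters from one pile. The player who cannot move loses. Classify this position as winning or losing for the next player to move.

Winning position

Nim-sum: 9 ^ 2 ^ 4 ^ 6 ^ 1 = 8.
The nim-sum is 8 ≠ 0, so this is an N-position: the player to move can win.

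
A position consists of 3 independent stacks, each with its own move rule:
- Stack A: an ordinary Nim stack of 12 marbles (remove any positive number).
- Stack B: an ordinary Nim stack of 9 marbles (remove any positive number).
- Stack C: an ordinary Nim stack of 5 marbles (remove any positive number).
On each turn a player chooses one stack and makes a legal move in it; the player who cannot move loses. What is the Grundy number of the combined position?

Stack A is a plain Nim stack of size 12, so its Grundy value is 12.
Stack B is a plain Nim stack of size 9, so its Grundy value is 9.
Stack C is a plain Nim stack of size 5, so its Grundy value is 5.
The value of a disjunctive sum is the nim-sum of the parts.
Combined value = 12 ⊕ 9 ⊕ 5 = 0.

0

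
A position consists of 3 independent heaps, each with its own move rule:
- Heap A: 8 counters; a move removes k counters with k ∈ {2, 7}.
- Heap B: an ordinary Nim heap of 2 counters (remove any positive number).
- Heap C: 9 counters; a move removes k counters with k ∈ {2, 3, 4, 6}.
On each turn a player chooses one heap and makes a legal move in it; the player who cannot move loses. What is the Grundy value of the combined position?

For heap A, compute g(0), g(1), … with moves {2, 7}:
k:     0  1  2  3  4  5  6  7  8
g(k):  0  0  1  1  0  0  1  1  2
So g(8) = 2.
Heap B is a plain Nim heap of size 2, so its Grundy value is 2.
For heap C, compute g(0), g(1), … with moves {2, 3, 4, 6}:
g(0) = mex{} = 0
g(1) = mex{} = 0
g(2) = mex{0} = 1
g(3) = mex{0} = 1
g(4) = mex{0,1} = 2
g(5) = mex{0,1} = 2
g(6) = mex{0,1,2} = 3
g(7) = mex{0,1,2} = 3
g(8) = mex{1,2,3} = 0
g(9) = mex{1,2,3} = 0
So g(9) = 0.
The value of a disjunctive sum is the nim-sum of the parts.
Combined value = 2 ⊕ 2 ⊕ 0 = 0.

0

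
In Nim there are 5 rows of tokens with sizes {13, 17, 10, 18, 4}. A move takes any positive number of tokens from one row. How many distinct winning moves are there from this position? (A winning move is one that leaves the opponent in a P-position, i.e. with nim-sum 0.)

0

Compute the nim-sum pairwise:
13 XOR 17 = 28
28 XOR 10 = 22
22 XOR 18 = 4
4 XOR 4 = 0
The nim-sum is already 0, so every move leaves a nonzero nim-sum — there are no winning moves.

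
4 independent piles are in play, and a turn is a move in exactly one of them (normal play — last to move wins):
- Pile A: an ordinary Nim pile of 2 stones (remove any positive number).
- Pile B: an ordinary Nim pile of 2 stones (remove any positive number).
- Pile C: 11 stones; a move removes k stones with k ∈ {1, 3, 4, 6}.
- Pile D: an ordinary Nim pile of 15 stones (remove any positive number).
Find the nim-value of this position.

Pile A is a plain Nim pile of size 2, so its Grundy value is 2.
Pile B is a plain Nim pile of size 2, so its Grundy value is 2.
Build the Grundy sequence for pile C with g(k) = mex{g(k−s) : s ∈ {1, 3, 4, 6}, s ≤ k}:
k:     0  1  2  3  4  5  6  7  8  9 10 11
g(k):  0  1  0  1  2  3  2  0  1  0  1  2
So g(11) = 2.
Pile D is a plain Nim pile of size 15, so its Grundy value is 15.
By the Sprague-Grundy theorem, the Grundy value of a sum of independent games is the XOR of the component values.
Combined value = 2 XOR 2 XOR 2 XOR 15 = 13.

13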